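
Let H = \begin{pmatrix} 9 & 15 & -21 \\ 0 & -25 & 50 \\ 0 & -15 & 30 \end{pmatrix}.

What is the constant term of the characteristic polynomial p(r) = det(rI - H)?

0

p(0) = det(0·I − H) = det(−H) = (−1)^3·det(H).
det(H) = 0, so p(0) = 0.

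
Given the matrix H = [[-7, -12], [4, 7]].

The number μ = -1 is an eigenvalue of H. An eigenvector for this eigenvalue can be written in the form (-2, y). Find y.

We need (H + 1I)v = 0.
H + 1I = [[-6, -12], [4, 8]].
Row 1: (-6)·-2 + (-12)·y = 0
Row 2: (4)·-2 + (8)·y = 0
Solving gives y = 1.
Check: H·(-2, 1) = (2, -1) = -1·(-2, 1).

1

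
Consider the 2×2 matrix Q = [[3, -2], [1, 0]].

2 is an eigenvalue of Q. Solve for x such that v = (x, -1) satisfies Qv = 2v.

-2

We need (Q - 2I)v = 0.
Q - 2I = [[1, -2], [1, -2]].
Row 1: (1)·x + (-2)·-1 = 0
Row 2: (1)·x + (-2)·-1 = 0
Solving gives x = -2.
Check: Q·(-2, -1) = (-4, -2) = 2·(-2, -1).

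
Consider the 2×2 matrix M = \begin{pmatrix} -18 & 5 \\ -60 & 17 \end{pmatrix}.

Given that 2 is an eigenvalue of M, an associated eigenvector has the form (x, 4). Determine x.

We need (M - 2I)v = 0.
M - 2I = [[-20, 5], [-60, 15]].
Row 1: (-20)·x + (5)·4 = 0
Row 2: (-60)·x + (15)·4 = 0
Solving gives x = 1.
Check: M·(1, 4) = (2, 8) = 2·(1, 4).

1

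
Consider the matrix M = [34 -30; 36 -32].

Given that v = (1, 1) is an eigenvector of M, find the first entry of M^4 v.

256

First find the eigenvalue: Mv = (4, 4) = 4·(1, 1), so λ = 4.
Then M^4 v = λ^4·v = 4^4·(1, 1) = 256·(1, 1) = (256, 256).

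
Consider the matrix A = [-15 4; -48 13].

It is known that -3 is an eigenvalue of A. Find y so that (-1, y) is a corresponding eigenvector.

We need (A + 3I)v = 0.
A + 3I = [[-12, 4], [-48, 16]].
Row 1: (-12)·-1 + (4)·y = 0
Row 2: (-48)·-1 + (16)·y = 0
Solving gives y = -3.
Check: A·(-1, -3) = (3, 9) = -3·(-1, -3).

-3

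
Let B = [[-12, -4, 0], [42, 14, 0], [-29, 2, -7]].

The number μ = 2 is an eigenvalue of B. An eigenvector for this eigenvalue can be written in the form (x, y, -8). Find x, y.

We need (B - 2I)v = 0.
B - 2I = [[-14, -4, 0], [42, 12, 0], [-29, 2, -9]].
Row 1: (-14)·x + (-4)·y + (0)·-8 = 0
Row 2: (42)·x + (12)·y + (0)·-8 = 0
Row 3: (-29)·x + (2)·y + (-9)·-8 = 0
Solving gives x = 2, y = -7.
Check: B·(2, -7, -8) = (4, -14, -16) = 2·(2, -7, -8).

2, -7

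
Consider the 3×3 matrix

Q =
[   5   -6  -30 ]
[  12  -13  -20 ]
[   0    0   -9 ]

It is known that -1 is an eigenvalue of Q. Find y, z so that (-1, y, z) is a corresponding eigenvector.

We need (Q + 1I)v = 0.
Q + 1I = [[6, -6, -30], [12, -12, -20], [0, 0, -8]].
Row 1: (6)·-1 + (-6)·y + (-30)·z = 0
Row 2: (12)·-1 + (-12)·y + (-20)·z = 0
Row 3: (0)·-1 + (0)·y + (-8)·z = 0
Solving gives y = -1, z = 0.
Check: Q·(-1, -1, 0) = (1, 1, 0) = -1·(-1, -1, 0).

-1, 0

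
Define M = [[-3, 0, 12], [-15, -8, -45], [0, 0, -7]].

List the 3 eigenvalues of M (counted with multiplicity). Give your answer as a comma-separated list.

-8, -7, -3

The characteristic polynomial is p(t) = det(tI - M).
Expanding along the first row, p(t) = t^3 + 18t^2 + 101t + 168.
Since p(-8) = 0, t = -8 is a root.
Dividing by (t + 8) leaves t^2 + 10t + 21.
The quadratic factors as (t + 7)·(t + 3).
Eigenvalues: -8, -7, -3.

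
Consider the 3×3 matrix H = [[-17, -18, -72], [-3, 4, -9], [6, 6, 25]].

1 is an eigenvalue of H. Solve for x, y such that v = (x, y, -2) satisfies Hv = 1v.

7, 1

We need (H - 1I)v = 0.
H - 1I = [[-18, -18, -72], [-3, 3, -9], [6, 6, 24]].
Row 1: (-18)·x + (-18)·y + (-72)·-2 = 0
Row 2: (-3)·x + (3)·y + (-9)·-2 = 0
Row 3: (6)·x + (6)·y + (24)·-2 = 0
Solving gives x = 7, y = 1.
Check: H·(7, 1, -2) = (7, 1, -2) = 1·(7, 1, -2).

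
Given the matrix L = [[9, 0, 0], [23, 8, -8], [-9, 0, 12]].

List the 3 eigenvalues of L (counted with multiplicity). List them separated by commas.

The characteristic polynomial is p(t) = det(tI - L).
Cofactor expansion gives p(t) = t^3 - 29t^2 + 276t - 864.
Try t = 8: p(8) = 0, so 8 is a root.
Factor out (t - 8): p(t) = (t - 8)·(t^2 - 21t + 108).
The quadratic factors as (t - 9)·(t - 12).
Eigenvalues: 8, 9, 12.

8, 9, 12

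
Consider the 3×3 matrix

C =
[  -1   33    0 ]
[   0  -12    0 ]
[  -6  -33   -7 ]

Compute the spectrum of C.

Set up det(μI - C) = 0.
Expanding the 3×3 determinant: p(μ) = μ^3 + 20μ^2 + 103μ + 84.
Since p(-1) = 0, μ = -1 is a root.
Factor out (μ + 1): p(μ) = (μ + 1)·(μ^2 + 19μ + 84).
The quadratic factors as (μ + 12)·(μ + 7).
Eigenvalues: -12, -7, -1.

-12, -7, -1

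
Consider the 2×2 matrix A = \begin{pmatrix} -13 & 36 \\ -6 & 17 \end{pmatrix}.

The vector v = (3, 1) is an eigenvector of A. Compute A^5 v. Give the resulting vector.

First find the eigenvalue: Av = (-3, -1) = -1·(3, 1), so λ = -1.
Then A^5 v = λ^5·v = (-1)^5·(3, 1) = -1·(3, 1) = (-3, -1).

(-3, -1)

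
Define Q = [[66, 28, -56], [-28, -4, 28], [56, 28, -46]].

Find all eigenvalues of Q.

The characteristic polynomial is p(μ) = det(μI - Q).
Expanding the 3×3 determinant: p(μ) = μ^3 - 16μ^2 + 20μ + 400.
Try μ = -4: p(-4) = 0, so -4 is a root.
Dividing by (μ + 4) leaves μ^2 - 20μ + 100.
The quadratic factor is (μ - 10)^2.
Eigenvalues: -4, 10, 10.

-4, 10, 10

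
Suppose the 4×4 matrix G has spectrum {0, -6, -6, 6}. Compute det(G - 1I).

If G has eigenvalues 0, -6, -6, 6, then G - 1I has eigenvalues -1, -7, -7, 5.
det(G - 1I) = (-1) · (-7) · (-7) · (5) = -245.

-245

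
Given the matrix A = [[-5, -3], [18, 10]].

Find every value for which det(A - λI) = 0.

1, 4

det(A - μI) = (-5 - μ)(10 - μ) - (-3)·(18) = μ^2 - 5μ + 4.
This factors as (μ - 1)·(μ - 4) = 0.
Eigenvalues: 1, 4.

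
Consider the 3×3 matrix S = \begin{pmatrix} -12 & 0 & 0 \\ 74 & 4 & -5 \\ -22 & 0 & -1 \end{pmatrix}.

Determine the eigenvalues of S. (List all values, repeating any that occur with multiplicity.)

Compute the characteristic polynomial p(lambda) = det(lambda·I - S).
Cofactor expansion gives p(lambda) = lambda^3 + 9·lambda^2 - 40·lambda - 48.
Since p(-1) = 0, lambda = -1 is a root.
Factor out (lambda + 1): p(lambda) = (lambda + 1)·(lambda^2 + 8·lambda - 48).
The quadratic factors as (lambda + 12)·(lambda - 4).
Eigenvalues: -12, -1, 4.

-12, -1, 4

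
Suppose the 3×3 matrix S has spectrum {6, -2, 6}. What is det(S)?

det(S) is the product of the eigenvalues: (6) · (-2) · (6) = -72.

-72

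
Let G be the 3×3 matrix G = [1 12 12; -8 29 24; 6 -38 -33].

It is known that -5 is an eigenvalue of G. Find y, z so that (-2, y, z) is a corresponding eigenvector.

-4, 5

We need (G + 5I)v = 0.
G + 5I = [[6, 12, 12], [-8, 34, 24], [6, -38, -28]].
Row 1: (6)·-2 + (12)·y + (12)·z = 0
Row 2: (-8)·-2 + (34)·y + (24)·z = 0
Row 3: (6)·-2 + (-38)·y + (-28)·z = 0
Solving gives y = -4, z = 5.
Check: G·(-2, -4, 5) = (10, 20, -25) = -5·(-2, -4, 5).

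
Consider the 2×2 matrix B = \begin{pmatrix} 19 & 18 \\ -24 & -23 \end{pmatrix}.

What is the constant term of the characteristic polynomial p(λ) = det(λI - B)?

-5

p(0) = det(0·I − B) = det(−B) = (−1)^2·det(B).
det(B) = -5, so p(0) = -5.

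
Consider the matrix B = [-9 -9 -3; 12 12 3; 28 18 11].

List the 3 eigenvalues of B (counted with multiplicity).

Compute the characteristic polynomial p(λ) = det(λI - B).
Expanding the 3×3 determinant: p(λ) = λ^3 - 14λ^2 + 63λ - 90.
Try λ = 5: p(5) = 0, so 5 is a root.
Factor out (λ - 5): p(λ) = (λ - 5)·(λ^2 - 9λ + 18).
The quadratic factors as (λ - 3)·(λ - 6).
Eigenvalues: 3, 5, 6.

3, 5, 6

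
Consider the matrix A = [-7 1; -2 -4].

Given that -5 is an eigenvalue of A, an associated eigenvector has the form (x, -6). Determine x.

-3

We need (A + 5I)v = 0.
A + 5I = [[-2, 1], [-2, 1]].
Row 1: (-2)·x + (1)·-6 = 0
Row 2: (-2)·x + (1)·-6 = 0
Solving gives x = -3.
Check: A·(-3, -6) = (15, 30) = -5·(-3, -6).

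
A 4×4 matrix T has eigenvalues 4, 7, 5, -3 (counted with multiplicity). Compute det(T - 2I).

If T has eigenvalues 4, 7, 5, -3, then T - 2I has eigenvalues 2, 5, 3, -5.
det(T - 2I) = (2) · (5) · (3) · (-5) = -150.

-150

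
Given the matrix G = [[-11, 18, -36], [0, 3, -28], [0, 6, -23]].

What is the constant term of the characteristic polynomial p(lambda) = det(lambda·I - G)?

1089

p(0) = det(0·I − G) = det(−G) = (−1)^3·det(G).
det(G) = -1089, so p(0) = 1089.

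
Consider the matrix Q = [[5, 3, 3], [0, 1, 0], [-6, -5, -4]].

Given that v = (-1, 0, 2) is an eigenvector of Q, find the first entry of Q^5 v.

1

First find the eigenvalue: Qv = (1, 0, -2) = -1·(-1, 0, 2), so λ = -1.
Then Q^5 v = λ^5·v = (-1)^5·(-1, 0, 2) = -1·(-1, 0, 2) = (1, 0, -2).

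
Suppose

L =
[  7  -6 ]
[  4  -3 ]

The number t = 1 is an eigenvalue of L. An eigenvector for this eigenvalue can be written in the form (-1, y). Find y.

-1

We need (L - 1I)v = 0.
L - 1I = [[6, -6], [4, -4]].
Row 1: (6)·-1 + (-6)·y = 0
Row 2: (4)·-1 + (-4)·y = 0
Solving gives y = -1.
Check: L·(-1, -1) = (-1, -1) = 1·(-1, -1).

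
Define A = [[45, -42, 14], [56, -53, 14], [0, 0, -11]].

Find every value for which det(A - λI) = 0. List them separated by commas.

-11, -11, 3

The characteristic polynomial is p(r) = det(rI - A).
Expanding along the first row, p(r) = r^3 + 19r^2 + 55r - 363.
Try r = -11: p(-11) = 0, so -11 is a root.
Factor out (r + 11): p(r) = (r + 11)·(r^2 + 8r - 33).
The quadratic factors as (r + 11)·(r - 3).
Eigenvalues: -11, -11, 3.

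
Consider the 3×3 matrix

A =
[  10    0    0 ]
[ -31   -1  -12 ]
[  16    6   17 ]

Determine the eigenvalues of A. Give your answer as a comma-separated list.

The characteristic polynomial is p(lambda) = det(lambda·I - A).
Expanding the 3×3 determinant: p(lambda) = lambda^3 - 26·lambda^2 + 215·lambda - 550.
Rational-root test: lambda = 5 gives p(5) = 0.
Factor out (lambda - 5): p(lambda) = (lambda - 5)·(lambda^2 - 21·lambda + 110).
The quadratic factors as (lambda - 10)·(lambda - 11).
Eigenvalues: 5, 10, 11.

5, 10, 11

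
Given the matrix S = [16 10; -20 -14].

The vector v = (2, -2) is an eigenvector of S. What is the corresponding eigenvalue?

6

Compute Sv: S·(2, -2) = (12, -12).
Since Sv = λv, compare component 1: 12 = λ·2, so λ = 6.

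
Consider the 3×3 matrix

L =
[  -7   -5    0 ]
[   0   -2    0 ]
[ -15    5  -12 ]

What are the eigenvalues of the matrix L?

Set up det(sI - L) = 0.
Expanding along the first row, p(s) = s^3 + 21s^2 + 122s + 168.
Since p(-2) = 0, s = -2 is a root.
Dividing by (s + 2) leaves s^2 + 19s + 84.
The quadratic factors as (s + 12)·(s + 7).
Eigenvalues: -12, -7, -2.

-12, -7, -2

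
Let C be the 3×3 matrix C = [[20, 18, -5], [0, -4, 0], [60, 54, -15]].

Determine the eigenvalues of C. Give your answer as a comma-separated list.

-4, 0, 5

Set up det(lambda·I - C) = 0.
Expanding along the first row, p(lambda) = lambda^3 - lambda^2 - 20·lambda.
Try lambda = 0: p(0) = 0, so 0 is a root.
Dividing by lambda leaves lambda^2 - lambda - 20.
The quadratic factors as (lambda + 4)·(lambda - 5).
Eigenvalues: -4, 0, 5.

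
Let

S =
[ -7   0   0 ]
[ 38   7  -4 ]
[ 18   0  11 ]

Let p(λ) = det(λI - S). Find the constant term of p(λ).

p(λ) = λ^3 - 11λ^2 - 49λ + 539.
The constant term is 539.

539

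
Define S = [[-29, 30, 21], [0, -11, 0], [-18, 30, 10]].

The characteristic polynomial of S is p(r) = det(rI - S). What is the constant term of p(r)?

968

p(r) = r^3 + 30r^2 + 297r + 968.
The constant term is 968.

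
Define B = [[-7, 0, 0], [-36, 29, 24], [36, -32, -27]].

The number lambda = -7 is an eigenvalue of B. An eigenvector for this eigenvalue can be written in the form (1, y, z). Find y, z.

3, -3

We need (B + 7I)v = 0.
B + 7I = [[0, 0, 0], [-36, 36, 24], [36, -32, -20]].
Row 1: (0)·1 + (0)·y + (0)·z = 0
Row 2: (-36)·1 + (36)·y + (24)·z = 0
Row 3: (36)·1 + (-32)·y + (-20)·z = 0
Solving gives y = 3, z = -3.
Check: B·(1, 3, -3) = (-7, -21, 21) = -7·(1, 3, -3).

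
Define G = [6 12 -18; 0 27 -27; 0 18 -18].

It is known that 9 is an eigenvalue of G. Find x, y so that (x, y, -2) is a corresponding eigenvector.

0, -3

We need (G - 9I)v = 0.
G - 9I = [[-3, 12, -18], [0, 18, -27], [0, 18, -27]].
Row 1: (-3)·x + (12)·y + (-18)·-2 = 0
Row 2: (0)·x + (18)·y + (-27)·-2 = 0
Row 3: (0)·x + (18)·y + (-27)·-2 = 0
Solving gives x = 0, y = -3.
Check: G·(0, -3, -2) = (0, -27, -18) = 9·(0, -3, -2).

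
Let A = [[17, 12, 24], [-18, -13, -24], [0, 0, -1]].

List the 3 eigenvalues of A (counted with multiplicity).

The characteristic polynomial is p(s) = det(sI - A).
Expanding the 3×3 determinant: p(s) = s^3 - 3s^2 - 9s - 5.
Try s = -1: p(-1) = 0, so -1 is a root.
Factor out (s + 1): p(s) = (s + 1)·(s^2 - 4s - 5).
The quadratic factors as (s + 1)·(s - 5).
Eigenvalues: -1, -1, 5.

-1, -1, 5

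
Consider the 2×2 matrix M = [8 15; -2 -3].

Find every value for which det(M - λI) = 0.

det(M - μI) = (8 - μ)(-3 - μ) - (15)·(-2) = μ^2 - 5μ + 6.
This factors as (μ - 2)·(μ - 3) = 0.
Eigenvalues: 2, 3.

2, 3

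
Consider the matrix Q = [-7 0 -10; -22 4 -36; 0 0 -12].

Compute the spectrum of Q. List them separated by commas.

-12, -7, 4

Compute the characteristic polynomial p(λ) = det(λI - Q).
Expanding along the first row, p(λ) = λ^3 + 15λ^2 + 8λ - 336.
Rational-root test: λ = 4 gives p(4) = 0.
Factor out (λ - 4): p(λ) = (λ - 4)·(λ^2 + 19λ + 84).
The quadratic factors as (λ + 12)·(λ + 7).
Eigenvalues: -12, -7, 4.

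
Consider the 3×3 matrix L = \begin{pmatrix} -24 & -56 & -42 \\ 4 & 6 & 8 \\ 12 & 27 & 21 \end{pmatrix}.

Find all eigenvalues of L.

-3, 2, 4

The characteristic polynomial is p(μ) = det(μI - L).
Expanding the 3×3 determinant: p(μ) = μ^3 - 3μ^2 - 10μ + 24.
Since p(2) = 0, μ = 2 is a root.
Dividing by (μ - 2) leaves μ^2 - μ - 12.
The quadratic factors as (μ + 3)·(μ - 4).
Eigenvalues: -3, 2, 4.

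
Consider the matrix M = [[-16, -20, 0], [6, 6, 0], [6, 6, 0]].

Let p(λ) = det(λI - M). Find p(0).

0

p(0) = det(0·I − M) = det(−M) = (−1)^3·det(M).
det(M) = 0, so p(0) = 0.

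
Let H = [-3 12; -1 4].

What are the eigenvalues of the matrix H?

det(H - μI) = (-3 - μ)(4 - μ) - (12)·(-1) = μ^2 - μ.
This factors as μ·(μ - 1) = 0.
Eigenvalues: 0, 1.

0, 1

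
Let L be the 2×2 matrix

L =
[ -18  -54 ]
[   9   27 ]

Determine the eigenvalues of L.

det(L - rI) = (-18 - r)(27 - r) - (-54)·(9) = r^2 - 9r.
This factors as r·(r - 9) = 0.
Eigenvalues: 0, 9.

0, 9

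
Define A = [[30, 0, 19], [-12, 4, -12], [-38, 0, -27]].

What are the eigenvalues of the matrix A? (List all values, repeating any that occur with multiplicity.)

Compute the characteristic polynomial p(t) = det(tI - A).
Expanding the 3×3 determinant: p(t) = t^3 - 7t^2 - 76t + 352.
Rational-root test: t = 11 gives p(11) = 0.
Factor out (t - 11): p(t) = (t - 11)·(t^2 + 4t - 32).
The quadratic factors as (t + 8)·(t - 4).
Eigenvalues: -8, 4, 11.

-8, 4, 11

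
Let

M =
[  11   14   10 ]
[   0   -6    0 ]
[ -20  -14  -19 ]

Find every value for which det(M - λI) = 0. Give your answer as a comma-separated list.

-9, -6, 1

Compute the characteristic polynomial p(lambda) = det(lambda·I - M).
Expanding along the first row, p(lambda) = lambda^3 + 14·lambda^2 + 39·lambda - 54.
Since p(-9) = 0, lambda = -9 is a root.
Dividing by (lambda + 9) leaves lambda^2 + 5·lambda - 6.
The quadratic factors as (lambda + 6)·(lambda - 1).
Eigenvalues: -9, -6, 1.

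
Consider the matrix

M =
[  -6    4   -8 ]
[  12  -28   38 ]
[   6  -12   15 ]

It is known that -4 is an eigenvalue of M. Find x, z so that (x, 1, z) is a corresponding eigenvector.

We need (M + 4I)v = 0.
M + 4I = [[-2, 4, -8], [12, -24, 38], [6, -12, 19]].
Row 1: (-2)·x + (4)·1 + (-8)·z = 0
Row 2: (12)·x + (-24)·1 + (38)·z = 0
Row 3: (6)·x + (-12)·1 + (19)·z = 0
Solving gives x = 2, z = 0.
Check: M·(2, 1, 0) = (-8, -4, 0) = -4·(2, 1, 0).

2, 0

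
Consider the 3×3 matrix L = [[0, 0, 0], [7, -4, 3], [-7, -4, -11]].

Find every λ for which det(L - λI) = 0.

-8, -7, 0

The characteristic polynomial is p(λ) = det(λI - L).
Expanding along the first row, p(λ) = λ^3 + 15λ^2 + 56λ.
Since p(0) = 0, λ = 0 is a root.
Dividing by λ leaves λ^2 + 15λ + 56.
The quadratic factors as (λ + 8)·(λ + 7).
Eigenvalues: -8, -7, 0.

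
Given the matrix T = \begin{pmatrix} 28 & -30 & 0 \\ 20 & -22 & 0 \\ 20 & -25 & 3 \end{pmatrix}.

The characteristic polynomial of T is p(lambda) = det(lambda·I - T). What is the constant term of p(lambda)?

48

p(lambda) = lambda^3 - 9·lambda^2 + 2·lambda + 48.
The constant term is 48.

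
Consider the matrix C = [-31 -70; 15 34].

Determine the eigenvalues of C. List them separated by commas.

det(C - μI) = (-31 - μ)(34 - μ) - (-70)·(15) = μ^2 - 3μ - 4.
This factors as (μ + 1)·(μ - 4) = 0.
Eigenvalues: -1, 4.

-1, 4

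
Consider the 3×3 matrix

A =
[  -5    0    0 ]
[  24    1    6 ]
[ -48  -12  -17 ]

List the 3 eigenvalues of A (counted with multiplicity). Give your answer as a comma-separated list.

Compute the characteristic polynomial p(λ) = det(λI - A).
Expanding along the first row, p(λ) = λ^3 + 21λ^2 + 135λ + 275.
Since p(-5) = 0, λ = -5 is a root.
Factor out (λ + 5): p(λ) = (λ + 5)·(λ^2 + 16λ + 55).
The quadratic factors as (λ + 11)·(λ + 5).
Eigenvalues: -11, -5, -5.

-11, -5, -5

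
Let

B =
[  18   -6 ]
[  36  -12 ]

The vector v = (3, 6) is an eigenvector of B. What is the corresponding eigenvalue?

Compute Bv: B·(3, 6) = (18, 36).
Since Bv = λv, compare component 1: 18 = λ·3, so λ = 6.

6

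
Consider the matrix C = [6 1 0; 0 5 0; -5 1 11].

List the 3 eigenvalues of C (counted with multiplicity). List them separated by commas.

5, 6, 11

Set up det(tI - C) = 0.
Cofactor expansion gives p(t) = t^3 - 22t^2 + 151t - 330.
Try t = 6: p(6) = 0, so 6 is a root.
Dividing by (t - 6) leaves t^2 - 16t + 55.
The quadratic factors as (t - 5)·(t - 11).
Eigenvalues: 5, 6, 11.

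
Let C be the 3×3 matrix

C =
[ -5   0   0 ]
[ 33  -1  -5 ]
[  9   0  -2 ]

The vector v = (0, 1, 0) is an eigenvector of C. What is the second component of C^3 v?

-1

First find the eigenvalue: Cv = (0, -1, 0) = -1·(0, 1, 0), so λ = -1.
Then C^3 v = λ^3·v = (-1)^3·(0, 1, 0) = -1·(0, 1, 0) = (0, -1, 0).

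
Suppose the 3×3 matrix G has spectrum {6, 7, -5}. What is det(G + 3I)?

-180

If G has eigenvalues 6, 7, -5, then G + 3I has eigenvalues 9, 10, -2.
det(G + 3I) = (9) · (10) · (-2) = -180.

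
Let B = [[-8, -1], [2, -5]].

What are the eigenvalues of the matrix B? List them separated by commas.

-7, -6

det(B - rI) = (-8 - r)(-5 - r) - (-1)·(2) = r^2 + 13r + 42.
This factors as (r + 7)·(r + 6) = 0.
Eigenvalues: -7, -6.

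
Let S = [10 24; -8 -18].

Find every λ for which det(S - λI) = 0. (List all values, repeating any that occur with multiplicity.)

-6, -2

det(S - λI) = (10 - λ)(-18 - λ) - (24)·(-8) = λ^2 + 8λ + 12.
This factors as (λ + 6)·(λ + 2) = 0.
Eigenvalues: -6, -2.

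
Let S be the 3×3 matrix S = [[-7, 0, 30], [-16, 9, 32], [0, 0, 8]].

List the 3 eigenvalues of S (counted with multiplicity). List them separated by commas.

-7, 8, 9

Set up det(tI - S) = 0.
Cofactor expansion gives p(t) = t^3 - 10t^2 - 47t + 504.
Since p(-7) = 0, t = -7 is a root.
Factor out (t + 7): p(t) = (t + 7)·(t^2 - 17t + 72).
The quadratic factors as (t - 8)·(t - 9).
Eigenvalues: -7, 8, 9.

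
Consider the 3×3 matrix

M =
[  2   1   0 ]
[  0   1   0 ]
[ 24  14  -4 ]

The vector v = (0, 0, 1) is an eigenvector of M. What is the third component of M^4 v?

256

First find the eigenvalue: Mv = (0, 0, -4) = -4·(0, 0, 1), so λ = -4.
Then M^4 v = λ^4·v = (-4)^4·(0, 0, 1) = 256·(0, 0, 1) = (0, 0, 256).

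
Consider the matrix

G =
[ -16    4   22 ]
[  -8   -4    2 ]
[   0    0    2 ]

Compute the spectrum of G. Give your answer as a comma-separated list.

-12, -8, 2

The characteristic polynomial is p(lambda) = det(lambda·I - G).
Cofactor expansion gives p(lambda) = lambda^3 + 18·lambda^2 + 56·lambda - 192.
Try lambda = 2: p(2) = 0, so 2 is a root.
Factor out (lambda - 2): p(lambda) = (lambda - 2)·(lambda^2 + 20·lambda + 96).
The quadratic factors as (lambda + 12)·(lambda + 8).
Eigenvalues: -12, -8, 2.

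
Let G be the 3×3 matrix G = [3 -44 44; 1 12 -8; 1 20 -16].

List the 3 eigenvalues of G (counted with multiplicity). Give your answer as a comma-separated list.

-8, 3, 4

The characteristic polynomial is p(μ) = det(μI - G).
Expanding along the first row, p(μ) = μ^3 + μ^2 - 44μ + 96.
Since p(3) = 0, μ = 3 is a root.
Dividing by (μ - 3) leaves μ^2 + 4μ - 32.
The quadratic factors as (μ + 8)·(μ - 4).
Eigenvalues: -8, 3, 4.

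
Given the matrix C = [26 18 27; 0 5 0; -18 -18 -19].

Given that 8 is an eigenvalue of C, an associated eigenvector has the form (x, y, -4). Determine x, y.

We need (C - 8I)v = 0.
C - 8I = [[18, 18, 27], [0, -3, 0], [-18, -18, -27]].
Row 1: (18)·x + (18)·y + (27)·-4 = 0
Row 2: (0)·x + (-3)·y + (0)·-4 = 0
Row 3: (-18)·x + (-18)·y + (-27)·-4 = 0
Solving gives x = 6, y = 0.
Check: C·(6, 0, -4) = (48, 0, -32) = 8·(6, 0, -4).

6, 0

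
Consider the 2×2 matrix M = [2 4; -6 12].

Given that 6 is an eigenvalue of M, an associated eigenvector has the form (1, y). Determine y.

1

We need (M - 6I)v = 0.
M - 6I = [[-4, 4], [-6, 6]].
Row 1: (-4)·1 + (4)·y = 0
Row 2: (-6)·1 + (6)·y = 0
Solving gives y = 1.
Check: M·(1, 1) = (6, 6) = 6·(1, 1).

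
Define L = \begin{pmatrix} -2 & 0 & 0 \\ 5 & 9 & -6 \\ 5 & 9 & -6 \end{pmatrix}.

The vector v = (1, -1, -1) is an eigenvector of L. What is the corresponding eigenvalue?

Compute Lv: L·(1, -1, -1) = (-2, 2, 2).
Since Lv = λv, compare component 1: -2 = λ·1, so λ = -2.

-2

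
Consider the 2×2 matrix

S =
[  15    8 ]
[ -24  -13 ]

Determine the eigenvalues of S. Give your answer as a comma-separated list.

det(S - sI) = (15 - s)(-13 - s) - (8)·(-24) = s^2 - 2s - 3.
This factors as (s + 1)·(s - 3) = 0.
Eigenvalues: -1, 3.

-1, 3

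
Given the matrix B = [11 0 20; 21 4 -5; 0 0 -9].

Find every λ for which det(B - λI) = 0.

Set up det(μI - B) = 0.
Cofactor expansion gives p(μ) = μ^3 - 6μ^2 - 91μ + 396.
Try μ = 11: p(11) = 0, so 11 is a root.
Factor out (μ - 11): p(μ) = (μ - 11)·(μ^2 + 5μ - 36).
The quadratic factors as (μ + 9)·(μ - 4).
Eigenvalues: -9, 4, 11.

-9, 4, 11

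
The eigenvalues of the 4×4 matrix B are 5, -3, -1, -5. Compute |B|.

det(B) is the product of the eigenvalues: (5) · (-3) · (-1) · (-5) = -75.

-75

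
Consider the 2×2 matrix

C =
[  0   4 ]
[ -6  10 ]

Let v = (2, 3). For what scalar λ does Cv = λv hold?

Compute Cv: C·(2, 3) = (12, 18).
Since Cv = λv, compare component 1: 12 = λ·2, so λ = 6.

6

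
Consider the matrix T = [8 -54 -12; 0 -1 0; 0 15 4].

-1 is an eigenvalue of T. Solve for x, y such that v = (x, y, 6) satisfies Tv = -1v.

We need (T + 1I)v = 0.
T + 1I = [[9, -54, -12], [0, 0, 0], [0, 15, 5]].
Row 1: (9)·x + (-54)·y + (-12)·6 = 0
Row 2: (0)·x + (0)·y + (0)·6 = 0
Row 3: (0)·x + (15)·y + (5)·6 = 0
Solving gives x = -4, y = -2.
Check: T·(-4, -2, 6) = (4, 2, -6) = -1·(-4, -2, 6).

-4, -2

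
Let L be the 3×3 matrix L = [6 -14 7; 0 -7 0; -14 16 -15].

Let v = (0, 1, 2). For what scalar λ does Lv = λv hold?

-7

Compute Lv: L·(0, 1, 2) = (0, -7, -14).
Since Lv = λv, compare component 2: -7 = λ·1, so λ = -7.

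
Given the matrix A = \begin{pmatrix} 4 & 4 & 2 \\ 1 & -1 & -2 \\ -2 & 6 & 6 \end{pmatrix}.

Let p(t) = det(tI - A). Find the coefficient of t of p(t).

26

p(t) = t^3 - 9t^2 + 26t - 24.
The coefficient of t is 26.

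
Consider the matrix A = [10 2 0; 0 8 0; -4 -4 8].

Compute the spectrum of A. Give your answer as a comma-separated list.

Compute the characteristic polynomial p(μ) = det(μI - A).
Expanding the 3×3 determinant: p(μ) = μ^3 - 26μ^2 + 224μ - 640.
Rational-root test: μ = 8 gives p(8) = 0.
Factor out (μ - 8): p(μ) = (μ - 8)·(μ^2 - 18μ + 80).
The quadratic factors as (μ - 8)·(μ - 10).
Eigenvalues: 8, 8, 10.

8, 8, 10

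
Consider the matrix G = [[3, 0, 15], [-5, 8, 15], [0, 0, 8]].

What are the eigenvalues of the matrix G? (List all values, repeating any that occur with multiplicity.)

3, 8, 8

Set up det(sI - G) = 0.
Cofactor expansion gives p(s) = s^3 - 19s^2 + 112s - 192.
Since p(3) = 0, s = 3 is a root.
Factor out (s - 3): p(s) = (s - 3)·(s^2 - 16s + 64).
The quadratic factor is (s - 8)^2.
Eigenvalues: 3, 8, 8.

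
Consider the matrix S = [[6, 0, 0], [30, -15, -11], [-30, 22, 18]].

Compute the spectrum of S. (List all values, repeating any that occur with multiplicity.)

-4, 6, 7

Set up det(sI - S) = 0.
Expanding along the first row, p(s) = s^3 - 9s^2 - 10s + 168.
Try s = -4: p(-4) = 0, so -4 is a root.
Dividing by (s + 4) leaves s^2 - 13s + 42.
The quadratic factors as (s - 6)·(s - 7).
Eigenvalues: -4, 6, 7.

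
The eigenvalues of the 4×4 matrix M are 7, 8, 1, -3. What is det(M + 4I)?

660

If M has eigenvalues 7, 8, 1, -3, then M + 4I has eigenvalues 11, 12, 5, 1.
det(M + 4I) = (11) · (12) · (5) · (1) = 660.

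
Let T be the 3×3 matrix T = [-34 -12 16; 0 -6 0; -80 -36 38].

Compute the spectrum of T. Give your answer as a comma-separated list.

-6, -2, 6

Compute the characteristic polynomial p(λ) = det(λI - T).
Expanding the 3×3 determinant: p(λ) = λ^3 + 2λ^2 - 36λ - 72.
Try λ = -2: p(-2) = 0, so -2 is a root.
Factor out (λ + 2): p(λ) = (λ + 2)·(λ^2 - 36).
The quadratic factors as (λ + 6)·(λ - 6).
Eigenvalues: -6, -2, 6.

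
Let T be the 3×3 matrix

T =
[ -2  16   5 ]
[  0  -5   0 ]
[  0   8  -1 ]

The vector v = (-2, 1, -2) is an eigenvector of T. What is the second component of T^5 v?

-3125

First find the eigenvalue: Tv = (10, -5, 10) = -5·(-2, 1, -2), so λ = -5.
Then T^5 v = λ^5·v = (-5)^5·(-2, 1, -2) = -3125·(-2, 1, -2) = (6250, -3125, 6250).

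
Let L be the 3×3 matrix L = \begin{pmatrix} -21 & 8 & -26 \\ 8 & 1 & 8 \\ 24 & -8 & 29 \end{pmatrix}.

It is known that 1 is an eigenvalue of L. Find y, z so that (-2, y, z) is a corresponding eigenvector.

1, 2

We need (L - 1I)v = 0.
L - 1I = [[-22, 8, -26], [8, 0, 8], [24, -8, 28]].
Row 1: (-22)·-2 + (8)·y + (-26)·z = 0
Row 2: (8)·-2 + (0)·y + (8)·z = 0
Row 3: (24)·-2 + (-8)·y + (28)·z = 0
Solving gives y = 1, z = 2.
Check: L·(-2, 1, 2) = (-2, 1, 2) = 1·(-2, 1, 2).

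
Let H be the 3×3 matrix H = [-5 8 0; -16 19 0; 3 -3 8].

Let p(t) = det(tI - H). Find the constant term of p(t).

p(t) = t^3 - 22t^2 + 145t - 264.
The constant term is -264.

-264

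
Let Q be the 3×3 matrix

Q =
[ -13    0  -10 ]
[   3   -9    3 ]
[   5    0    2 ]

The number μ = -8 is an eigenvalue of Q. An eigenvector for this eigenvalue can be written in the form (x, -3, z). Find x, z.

We need (Q + 8I)v = 0.
Q + 8I = [[-5, 0, -10], [3, -1, 3], [5, 0, 10]].
Row 1: (-5)·x + (0)·-3 + (-10)·z = 0
Row 2: (3)·x + (-1)·-3 + (3)·z = 0
Row 3: (5)·x + (0)·-3 + (10)·z = 0
Solving gives x = -2, z = 1.
Check: Q·(-2, -3, 1) = (16, 24, -8) = -8·(-2, -3, 1).

-2, 1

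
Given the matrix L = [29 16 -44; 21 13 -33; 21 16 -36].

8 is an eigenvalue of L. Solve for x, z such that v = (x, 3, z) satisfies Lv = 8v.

We need (L - 8I)v = 0.
L - 8I = [[21, 16, -44], [21, 5, -33], [21, 16, -44]].
Row 1: (21)·x + (16)·3 + (-44)·z = 0
Row 2: (21)·x + (5)·3 + (-33)·z = 0
Row 3: (21)·x + (16)·3 + (-44)·z = 0
Solving gives x = 4, z = 3.
Check: L·(4, 3, 3) = (32, 24, 24) = 8·(4, 3, 3).

4, 3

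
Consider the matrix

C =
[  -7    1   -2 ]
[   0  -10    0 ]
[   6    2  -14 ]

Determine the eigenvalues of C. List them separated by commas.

-11, -10, -10

Compute the characteristic polynomial p(μ) = det(μI - C).
Cofactor expansion gives p(μ) = μ^3 + 31μ^2 + 320μ + 1100.
Rational-root test: μ = -11 gives p(-11) = 0.
Factor out (μ + 11): p(μ) = (μ + 11)·(μ^2 + 20μ + 100).
The quadratic factor is (μ + 10)^2.
Eigenvalues: -11, -10, -10.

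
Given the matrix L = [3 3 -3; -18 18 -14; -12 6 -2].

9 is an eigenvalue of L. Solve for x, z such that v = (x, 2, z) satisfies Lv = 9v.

1, 0

We need (L - 9I)v = 0.
L - 9I = [[-6, 3, -3], [-18, 9, -14], [-12, 6, -11]].
Row 1: (-6)·x + (3)·2 + (-3)·z = 0
Row 2: (-18)·x + (9)·2 + (-14)·z = 0
Row 3: (-12)·x + (6)·2 + (-11)·z = 0
Solving gives x = 1, z = 0.
Check: L·(1, 2, 0) = (9, 18, 0) = 9·(1, 2, 0).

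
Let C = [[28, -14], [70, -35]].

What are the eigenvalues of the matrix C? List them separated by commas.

-7, 0

det(C - λI) = (28 - λ)(-35 - λ) - (-14)·(70) = λ^2 + 7λ.
This factors as (λ + 7)·λ = 0.
Eigenvalues: -7, 0.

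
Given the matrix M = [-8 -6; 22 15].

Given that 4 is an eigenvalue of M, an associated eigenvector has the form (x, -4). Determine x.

2

We need (M - 4I)v = 0.
M - 4I = [[-12, -6], [22, 11]].
Row 1: (-12)·x + (-6)·-4 = 0
Row 2: (22)·x + (11)·-4 = 0
Solving gives x = 2.
Check: M·(2, -4) = (8, -16) = 4·(2, -4).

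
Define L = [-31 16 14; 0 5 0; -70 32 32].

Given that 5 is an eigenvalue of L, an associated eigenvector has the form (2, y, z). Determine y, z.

1, 4

We need (L - 5I)v = 0.
L - 5I = [[-36, 16, 14], [0, 0, 0], [-70, 32, 27]].
Row 1: (-36)·2 + (16)·y + (14)·z = 0
Row 2: (0)·2 + (0)·y + (0)·z = 0
Row 3: (-70)·2 + (32)·y + (27)·z = 0
Solving gives y = 1, z = 4.
Check: L·(2, 1, 4) = (10, 5, 20) = 5·(2, 1, 4).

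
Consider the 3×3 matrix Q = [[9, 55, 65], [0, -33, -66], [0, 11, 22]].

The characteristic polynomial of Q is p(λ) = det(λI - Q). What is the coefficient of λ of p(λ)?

-99

p(λ) = λ^3 + 2λ^2 - 99λ.
The coefficient of λ is -99.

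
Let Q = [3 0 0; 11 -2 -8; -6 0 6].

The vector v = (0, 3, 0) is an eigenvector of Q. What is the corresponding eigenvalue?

-2

Compute Qv: Q·(0, 3, 0) = (0, -6, 0).
Since Qv = λv, compare component 2: -6 = λ·3, so λ = -2.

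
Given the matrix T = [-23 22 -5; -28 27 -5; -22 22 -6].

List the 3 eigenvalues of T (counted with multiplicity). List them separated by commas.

Set up det(sI - T) = 0.
Expanding the 3×3 determinant: p(s) = s^3 + 2s^2 - 29s - 30.
Since p(5) = 0, s = 5 is a root.
Dividing by (s - 5) leaves s^2 + 7s + 6.
The quadratic factors as (s + 6)·(s + 1).
Eigenvalues: -6, -1, 5.

-6, -1, 5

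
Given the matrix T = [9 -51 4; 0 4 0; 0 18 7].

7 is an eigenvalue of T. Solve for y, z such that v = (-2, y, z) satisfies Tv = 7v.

0, 1

We need (T - 7I)v = 0.
T - 7I = [[2, -51, 4], [0, -3, 0], [0, 18, 0]].
Row 1: (2)·-2 + (-51)·y + (4)·z = 0
Row 2: (0)·-2 + (-3)·y + (0)·z = 0
Row 3: (0)·-2 + (18)·y + (0)·z = 0
Solving gives y = 0, z = 1.
Check: T·(-2, 0, 1) = (-14, 0, 7) = 7·(-2, 0, 1).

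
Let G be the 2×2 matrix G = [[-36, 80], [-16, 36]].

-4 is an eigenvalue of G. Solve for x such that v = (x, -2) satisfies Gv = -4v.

We need (G + 4I)v = 0.
G + 4I = [[-32, 80], [-16, 40]].
Row 1: (-32)·x + (80)·-2 = 0
Row 2: (-16)·x + (40)·-2 = 0
Solving gives x = -5.
Check: G·(-5, -2) = (20, 8) = -4·(-5, -2).

-5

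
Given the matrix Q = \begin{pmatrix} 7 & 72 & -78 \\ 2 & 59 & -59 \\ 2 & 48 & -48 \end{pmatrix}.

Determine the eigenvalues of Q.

3, 4, 11

Set up det(sI - Q) = 0.
Expanding along the first row, p(s) = s^3 - 18s^2 + 89s - 132.
Rational-root test: s = 11 gives p(11) = 0.
Dividing by (s - 11) leaves s^2 - 7s + 12.
The quadratic factors as (s - 3)·(s - 4).
Eigenvalues: 3, 4, 11.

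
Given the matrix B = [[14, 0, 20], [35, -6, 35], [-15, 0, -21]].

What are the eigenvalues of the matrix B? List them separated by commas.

-6, -6, -1

Set up det(rI - B) = 0.
Expanding the 3×3 determinant: p(r) = r^3 + 13r^2 + 48r + 36.
Since p(-1) = 0, r = -1 is a root.
Factor out (r + 1): p(r) = (r + 1)·(r^2 + 12r + 36).
The quadratic factor is (r + 6)^2.
Eigenvalues: -6, -6, -1.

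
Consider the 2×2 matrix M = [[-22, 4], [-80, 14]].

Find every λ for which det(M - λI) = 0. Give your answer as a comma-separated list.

-6, -2

det(M - rI) = (-22 - r)(14 - r) - (4)·(-80) = r^2 + 8r + 12.
This factors as (r + 6)·(r + 2) = 0.
Eigenvalues: -6, -2.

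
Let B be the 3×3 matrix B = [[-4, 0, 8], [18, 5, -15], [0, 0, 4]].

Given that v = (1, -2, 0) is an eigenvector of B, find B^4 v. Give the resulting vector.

(256, -512, 0)

First find the eigenvalue: Bv = (-4, 8, 0) = -4·(1, -2, 0), so λ = -4.
Then B^4 v = λ^4·v = (-4)^4·(1, -2, 0) = 256·(1, -2, 0) = (256, -512, 0).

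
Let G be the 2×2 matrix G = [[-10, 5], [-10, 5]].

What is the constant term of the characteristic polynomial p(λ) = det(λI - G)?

0

p(0) = det(0·I − G) = det(−G) = (−1)^2·det(G).
det(G) = 0, so p(0) = 0.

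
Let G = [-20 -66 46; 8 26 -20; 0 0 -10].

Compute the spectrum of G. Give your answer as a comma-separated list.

Compute the characteristic polynomial p(t) = det(tI - G).
Expanding the 3×3 determinant: p(t) = t^3 + 4t^2 - 52t + 80.
Since p(2) = 0, t = 2 is a root.
Dividing by (t - 2) leaves t^2 + 6t - 40.
The quadratic factors as (t + 10)·(t - 4).
Eigenvalues: -10, 2, 4.

-10, 2, 4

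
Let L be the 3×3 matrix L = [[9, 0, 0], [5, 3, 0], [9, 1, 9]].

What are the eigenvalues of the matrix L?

L is lower triangular, so its eigenvalues are the diagonal entries.
Diagonal: 9, 3, 9.

3, 9, 9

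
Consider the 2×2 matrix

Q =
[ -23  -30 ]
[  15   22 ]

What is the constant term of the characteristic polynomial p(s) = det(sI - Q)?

p(0) = det(0·I − Q) = det(−Q) = (−1)^2·det(Q).
det(Q) = -56, so p(0) = -56.

-56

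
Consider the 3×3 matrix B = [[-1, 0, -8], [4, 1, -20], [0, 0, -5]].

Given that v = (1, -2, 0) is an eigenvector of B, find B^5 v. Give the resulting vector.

(-1, 2, 0)

First find the eigenvalue: Bv = (-1, 2, 0) = -1·(1, -2, 0), so λ = -1.
Then B^5 v = λ^5·v = (-1)^5·(1, -2, 0) = -1·(1, -2, 0) = (-1, 2, 0).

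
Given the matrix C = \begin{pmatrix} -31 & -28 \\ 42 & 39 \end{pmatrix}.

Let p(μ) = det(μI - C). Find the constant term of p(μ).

p(μ) = μ^2 - 8μ - 33.
The constant term is -33.

-33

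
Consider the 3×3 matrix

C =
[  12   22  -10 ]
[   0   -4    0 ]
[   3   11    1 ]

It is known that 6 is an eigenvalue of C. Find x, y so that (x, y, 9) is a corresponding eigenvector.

15, 0

We need (C - 6I)v = 0.
C - 6I = [[6, 22, -10], [0, -10, 0], [3, 11, -5]].
Row 1: (6)·x + (22)·y + (-10)·9 = 0
Row 2: (0)·x + (-10)·y + (0)·9 = 0
Row 3: (3)·x + (11)·y + (-5)·9 = 0
Solving gives x = 15, y = 0.
Check: C·(15, 0, 9) = (90, 0, 54) = 6·(15, 0, 9).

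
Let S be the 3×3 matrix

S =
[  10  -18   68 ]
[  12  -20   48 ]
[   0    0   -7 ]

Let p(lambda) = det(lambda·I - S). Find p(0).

p(0) = det(0·I − S) = det(−S) = (−1)^3·det(S).
det(S) = -112, so p(0) = 112.

112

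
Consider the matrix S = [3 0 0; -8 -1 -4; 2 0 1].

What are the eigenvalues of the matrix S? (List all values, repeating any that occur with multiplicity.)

-1, 1, 3

The characteristic polynomial is p(s) = det(sI - S).
Expanding along the first row, p(s) = s^3 - 3s^2 - s + 3.
Rational-root test: s = -1 gives p(-1) = 0.
Factor out (s + 1): p(s) = (s + 1)·(s^2 - 4s + 3).
The quadratic factors as (s - 1)·(s - 3).
Eigenvalues: -1, 1, 3.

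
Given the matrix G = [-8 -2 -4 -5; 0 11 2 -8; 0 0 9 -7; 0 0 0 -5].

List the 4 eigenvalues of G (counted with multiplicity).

-8, -5, 9, 11

G is upper triangular, so its eigenvalues are the diagonal entries.
Diagonal: -8, 11, 9, -5.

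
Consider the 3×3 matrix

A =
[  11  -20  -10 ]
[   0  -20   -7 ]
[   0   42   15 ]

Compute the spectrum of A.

-6, 1, 11

The characteristic polynomial is p(lambda) = det(lambda·I - A).
Cofactor expansion gives p(lambda) = lambda^3 - 6·lambda^2 - 61·lambda + 66.
Rational-root test: lambda = -6 gives p(-6) = 0.
Factor out (lambda + 6): p(lambda) = (lambda + 6)·(lambda^2 - 12·lambda + 11).
The quadratic factors as (lambda - 1)·(lambda - 11).
Eigenvalues: -6, 1, 11.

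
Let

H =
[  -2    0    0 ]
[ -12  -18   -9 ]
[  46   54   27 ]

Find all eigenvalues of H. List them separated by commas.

The characteristic polynomial is p(t) = det(tI - H).
Expanding along the first row, p(t) = t^3 - 7t^2 - 18t.
Since p(9) = 0, t = 9 is a root.
Factor out (t - 9): p(t) = (t - 9)·(t^2 + 2t).
The quadratic factors as (t + 2)·t.
Eigenvalues: -2, 0, 9.

-2, 0, 9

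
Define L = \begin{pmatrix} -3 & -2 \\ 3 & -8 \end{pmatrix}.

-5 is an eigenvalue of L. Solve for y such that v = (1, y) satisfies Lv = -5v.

We need (L + 5I)v = 0.
L + 5I = [[2, -2], [3, -3]].
Row 1: (2)·1 + (-2)·y = 0
Row 2: (3)·1 + (-3)·y = 0
Solving gives y = 1.
Check: L·(1, 1) = (-5, -5) = -5·(1, 1).

1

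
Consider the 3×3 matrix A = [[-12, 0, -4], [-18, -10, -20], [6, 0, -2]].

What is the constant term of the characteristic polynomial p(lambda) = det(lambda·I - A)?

p(0) = det(0·I − A) = det(−A) = (−1)^3·det(A).
det(A) = -480, so p(0) = 480.

480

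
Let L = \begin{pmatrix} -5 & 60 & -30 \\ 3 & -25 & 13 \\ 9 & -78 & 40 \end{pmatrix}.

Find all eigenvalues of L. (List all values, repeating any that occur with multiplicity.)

The characteristic polynomial is p(r) = det(rI - L).
Expanding the 3×3 determinant: p(r) = r^3 - 10r^2 + 29r - 20.
Since p(1) = 0, r = 1 is a root.
Dividing by (r - 1) leaves r^2 - 9r + 20.
The quadratic factors as (r - 4)·(r - 5).
Eigenvalues: 1, 4, 5.

1, 4, 5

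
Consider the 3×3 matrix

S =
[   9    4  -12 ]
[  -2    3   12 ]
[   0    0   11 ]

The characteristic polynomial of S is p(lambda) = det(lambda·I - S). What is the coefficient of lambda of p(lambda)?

167

p(lambda) = lambda^3 - 23·lambda^2 + 167·lambda - 385.
The coefficient of lambda is 167.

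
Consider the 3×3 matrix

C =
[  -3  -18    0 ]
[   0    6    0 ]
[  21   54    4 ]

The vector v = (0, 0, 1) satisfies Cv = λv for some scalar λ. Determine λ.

Compute Cv: C·(0, 0, 1) = (0, 0, 4).
Since Cv = λv, compare component 3: 4 = λ·1, so λ = 4.

4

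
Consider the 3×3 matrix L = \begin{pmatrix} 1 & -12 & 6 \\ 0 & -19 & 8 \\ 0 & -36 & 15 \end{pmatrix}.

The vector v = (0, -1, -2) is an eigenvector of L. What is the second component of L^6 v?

First find the eigenvalue: Lv = (0, 3, 6) = -3·(0, -1, -2), so λ = -3.
Then L^6 v = λ^6·v = (-3)^6·(0, -1, -2) = 729·(0, -1, -2) = (0, -729, -1458).

-729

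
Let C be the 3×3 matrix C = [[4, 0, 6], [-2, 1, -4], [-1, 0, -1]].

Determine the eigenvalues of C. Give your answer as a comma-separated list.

The characteristic polynomial is p(s) = det(sI - C).
Cofactor expansion gives p(s) = s^3 - 4s^2 + 5s - 2.
Try s = 1: p(1) = 0, so 1 is a root.
Factor out (s - 1): p(s) = (s - 1)·(s^2 - 3s + 2).
The quadratic factors as (s - 1)·(s - 2).
Eigenvalues: 1, 1, 2.

1, 1, 2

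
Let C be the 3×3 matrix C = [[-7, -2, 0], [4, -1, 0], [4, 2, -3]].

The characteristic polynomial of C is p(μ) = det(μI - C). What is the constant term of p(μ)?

45

p(μ) = μ^3 + 11μ^2 + 39μ + 45.
The constant term is 45.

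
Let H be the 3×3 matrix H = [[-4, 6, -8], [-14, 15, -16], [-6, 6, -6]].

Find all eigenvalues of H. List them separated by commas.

Set up det(lambda·I - H) = 0.
Expanding the 3×3 determinant: p(lambda) = lambda^3 - 5·lambda^2 + 6·lambda.
Rational-root test: lambda = 0 gives p(0) = 0.
Factor out lambda: p(lambda) = lambda·(lambda^2 - 5·lambda + 6).
The quadratic factors as (lambda - 2)·(lambda - 3).
Eigenvalues: 0, 2, 3.

0, 2, 3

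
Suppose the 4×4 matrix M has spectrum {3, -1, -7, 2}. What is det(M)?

det(M) is the product of the eigenvalues: (3) · (-1) · (-7) · (2) = 42.

42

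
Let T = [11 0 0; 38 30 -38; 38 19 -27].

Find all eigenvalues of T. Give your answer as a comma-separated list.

-8, 11, 11

The characteristic polynomial is p(r) = det(rI - T).
Expanding the 3×3 determinant: p(r) = r^3 - 14r^2 - 55r + 968.
Try r = -8: p(-8) = 0, so -8 is a root.
Dividing by (r + 8) leaves r^2 - 22r + 121.
The quadratic factor is (r - 11)^2.
Eigenvalues: -8, 11, 11.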